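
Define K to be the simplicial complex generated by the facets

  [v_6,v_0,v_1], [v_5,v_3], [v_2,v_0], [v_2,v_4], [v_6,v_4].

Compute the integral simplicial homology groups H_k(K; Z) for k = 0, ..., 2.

Order the vertices as v_0 < v_1 < v_2 < v_3 < v_4 < v_5 < v_6. Listing each simplex with vertices in this order, K has dimension 2 with simplices:

  0-simplices (7): [v_0], [v_1], [v_2], [v_3], [v_4], [v_5], [v_6]
  1-simplices (7): [v_0,v_1], [v_0,v_2], [v_0,v_6], [v_1,v_6], [v_2,v_4], [v_3,v_5], [v_4,v_6]
  2-simplices (1): [v_0,v_1,v_6]

Hence C_0 ≅ Z^7, C_1 ≅ Z^7, C_2 ≅ Z^1.

The boundary map ∂_1: C_1 → C_0 is given by ∂[p,q] = [q] − [p].
The 7×7 boundary matrix has rank 5 and Smith normal form diag(1,1,1,1,1).

The boundary map ∂_2: C_2 → C_1 acts by ∂[p,q,r] = [q,r] − [p,r] + [p,q]. For instance
  ∂[v_0,v_1,v_6] = [v_1,v_6] − [v_0,v_6] + [v_0,v_1].
As a 7×1 matrix over Z this has rank 1, with invariant factors (1).

From H_k ≅ ker(∂_k) / im(∂_{k+1}) we obtain:

  H_0: rank C_0 − rank ∂_1 = 7 − 5 = 2, and the invariant factors of ∂_1 are all 1, so H_0 = Z^2.
  H_1: rank ker ∂_1 − rank ∂_2 = (7 − 5) − 1 = 1, and the invariant factors of ∂_2 are all 1, so H_1 = Z.
  H_2: rank ker ∂_2 − rank ∂_3 = (1 − 1) − 0 = 0, and there is no ∂_3, so H_2 = 0.

H_0 = Z^2,  H_1 = Z,  H_2 = 0.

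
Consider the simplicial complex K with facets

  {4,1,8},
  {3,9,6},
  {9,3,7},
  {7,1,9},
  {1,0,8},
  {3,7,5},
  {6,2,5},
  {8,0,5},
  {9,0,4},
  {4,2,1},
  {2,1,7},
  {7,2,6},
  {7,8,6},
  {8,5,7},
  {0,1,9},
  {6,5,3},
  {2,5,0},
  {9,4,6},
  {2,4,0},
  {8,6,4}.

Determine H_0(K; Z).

H_0 ≅ Z.

Take the total order 0 < 1 < 2 < 3 < 4 < 5 < 6 < 7 < 8 < 9 on the vertex set. Then K (dimension 2) consists of the simplices:

  0-simplices (10): [0], [1], [2], [3], [4], [5], [6], [7], [8], [9]
  1-simplices (30): (30 of them)
  2-simplices (20): (20 of them)

Hence C_0 ≅ Z^10, C_1 ≅ Z^30, C_2 ≅ Z^20.

Boundary ∂_1: C_1 → C_0 is given by ∂[p,q] = [q] − [p].
The resulting 10×30 matrix has rank 9, and its Smith normal form has invariant factors (1,1,1,1,1,1,1,1,1).

The boundary map ∂_2: C_2 → C_1 maps a triangle to the signed sum of its edges. For instance
  ∂[1,2,7] = [2,7] − [1,7] + [1,2],
  ∂[4,6,9] = [6,9] − [4,9] + [4,6].
This gives a 30×20 integer matrix of rank 20; reducing to Smith normal form yields diagonal entries (1,1,1,1,1,1,1,1,1,1,1,1,1,1,1,1,1,1,1,2).

Reading off H_k = ker ∂_k / im ∂_{k+1}:

  H_0: rank C_0 − rank ∂_1 = 10 − 9 = 1, and the invariant factors of ∂_1 are all 1, so H_0 = Z.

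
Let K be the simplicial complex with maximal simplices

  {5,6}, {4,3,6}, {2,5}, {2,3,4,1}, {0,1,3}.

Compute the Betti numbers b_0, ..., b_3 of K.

We work with the vertex ordering 0 < 1 < 2 < 3 < 4 < 5 < 6. The simplices of K, each written with vertices in increasing order, are:

  0-simplices (7): [0], [1], [2], [3], [4], [5], [6]
  1-simplices (12): [0,1], [0,3], [1,2], [1,3], [1,4], [2,3], [2,4], [2,5], [3,4], [3,6], [4,6], [5,6]
  2-simplices (6): [0,1,3], [1,2,3], [1,2,4], [1,3,4], [2,3,4], [3,4,6]
  3-simplices (1): [1,2,3,4]

so the chain groups are C_0 ≅ Z^7, C_1 ≅ Z^12, C_2 ≅ Z^6, C_3 ≅ Z^1.

Boundary ∂_1: C_1 → C_0 is given by ∂[p,q] = [q] − [p].
This gives a 7×12 integer matrix of rank 6; reducing to Smith normal form yields diagonal entries (1,1,1,1,1,1).

The boundary map ∂_2: C_2 → C_1 sends each 2-simplex [p,q,r] to [q,r] − [p,r] + [p,q]. For instance
  ∂[0,1,3] = [1,3] − [0,3] + [0,1],
  ∂[1,3,4] = [3,4] − [1,4] + [1,3].
The 12×6 boundary matrix has rank 5 and Smith normal form diag(1,1,1,1,1).

∂_3: C_3 → C_2 sends each 3-simplex σ to the alternating sum Σ_i (−1)^i (σ with its i-th vertex removed). For instance
  ∂[1,2,3,4] = [2,3,4] − [1,3,4] + [1,2,4] − [1,2,3].
The 6×1 boundary matrix has rank 1 and Smith normal form diag(1).

Computing H_k = (kernel of ∂_k) / (image of ∂_{k+1}):

  H_0: rank C_0 − rank ∂_1 = 7 − 6 = 1, and the invariant factors of ∂_1 are all 1, so H_0 = Z.
  H_1: rank ker ∂_1 − rank ∂_2 = (12 − 6) − 5 = 1, and the invariant factors of ∂_2 are all 1, so H_1 = Z.
  H_2: rank ker ∂_2 − rank ∂_3 = (6 − 5) − 1 = 0, and the invariant factors of ∂_3 are all 1, so H_2 = 0.
  H_3: rank ker ∂_3 − rank ∂_4 = (1 − 1) − 0 = 0, and there is no ∂_4, so H_3 = 0.

Hence the Betti numbers are b_0 = 1, b_1 = 1, b_2 = 0, b_3 = 0.

b_0 = 1, b_1 = 1, b_2 = 0, b_3 = 0.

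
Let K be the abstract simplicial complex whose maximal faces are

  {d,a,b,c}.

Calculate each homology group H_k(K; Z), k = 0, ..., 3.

H_0 ≅ Z,  H_1 = 0,  H_2 = 0,  H_3 = 0.

Order the vertices as a < b < c < d. Listing each simplex with vertices in this order, K has dimension 3 with simplices:

  0-simplices (4): a, b, c, d
  1-simplices (6): ab, ac, ad, bc, bd, cd
  2-simplices (4): abc, abd, acd, bcd
  3-simplices (1): abcd

so the chain groups are C_0 ≅ Z^4, C_1 ≅ Z^6, C_2 ≅ Z^4, C_3 ≅ Z^1.

Boundary ∂_1: C_1 → C_0 is given by ∂[p,q] = [q] − [p].
This gives a 4×6 integer matrix of rank 3; reducing to Smith normal form yields diagonal entries (1,1,1).

Boundary ∂_2: C_2 → C_1 acts by ∂[p,q,r] = [q,r] − [p,r] + [p,q]. For instance
  ∂bcd = cd − bd + bc,
  ∂acd = cd − ad + ac.
As a 6×4 matrix over Z this has rank 3, with invariant factors (1,1,1).

The boundary map ∂_3: C_3 → C_2 sends each 3-simplex σ to the alternating sum Σ_i (−1)^i (σ with its i-th vertex removed). For instance
  ∂abcd = bcd − acd + abd − abc.
As a 4×1 matrix over Z this has rank 1, with invariant factors (1).

From H_k ≅ ker(∂_k) / im(∂_{k+1}) we obtain:

  H_0: rank C_0 − rank ∂_1 = 4 − 3 = 1, and the invariant factors of ∂_1 are all 1, so H_0 ≅ Z.
  H_1: rank ker ∂_1 − rank ∂_2 = (6 − 3) − 3 = 0, and the invariant factors of ∂_2 are all 1, so H_1 ≅ 0.
  H_2: rank ker ∂_2 − rank ∂_3 = (4 − 3) − 1 = 0, and the invariant factors of ∂_3 are all 1, so H_2 ≅ 0.
  H_3: rank ker ∂_3 − rank ∂_4 = (1 − 1) − 0 = 0, and there is no ∂_4, so H_3 ≅ 0.

As a check, the Euler characteristic is 4 − 6 + 4 − 1 = 1, which agrees with 1 − 0 + 0 − 0 = 1.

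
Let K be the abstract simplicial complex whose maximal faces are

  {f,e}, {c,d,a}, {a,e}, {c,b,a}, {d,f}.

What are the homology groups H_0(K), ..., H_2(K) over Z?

H_0 ≅ Z,  H_1 ≅ Z,  H_2 = 0.

Take the total order a < b < c < d < e < f on the vertex set. Then K (dimension 2) consists of the simplices:

  0-simplices (6): a, b, c, d, e, f
  1-simplices (8): ab, ac, ad, ae, bc, cd, df, ef
  2-simplices (2): abc, acd

so the chain groups are C_0 ≅ Z^6, C_1 ≅ Z^8, C_2 ≅ Z^2.

∂_1: C_1 → C_0 sends each edge [p,q] (with p < q) to q − p. For instance
  ∂df = f − d.
This gives a 6×8 integer matrix of rank 5; reducing to Smith normal form yields diagonal entries (1,1,1,1,1).

Boundary ∂_2: C_2 → C_1 sends each 2-simplex [p,q,r] to [q,r] − [p,r] + [p,q]. For instance
  ∂abc = bc − ac + ab,
  ∂acd = cd − ad + ac.
This gives a 8×2 integer matrix of rank 2; reducing to Smith normal form yields diagonal entries (1,1).

Now H_k = ker ∂_k / im ∂_{k+1}, so:

  H_0: rank C_0 − rank ∂_1 = 6 − 5 = 1, and the invariant factors of ∂_1 are all 1, so H_0 = Z.
  H_1: rank ker ∂_1 − rank ∂_2 = (8 − 5) − 2 = 1, and the invariant factors of ∂_2 are all 1, so H_1 = Z.
  H_2: rank ker ∂_2 − rank ∂_3 = (2 − 2) − 0 = 0, and there is no ∂_3, so H_2 = 0.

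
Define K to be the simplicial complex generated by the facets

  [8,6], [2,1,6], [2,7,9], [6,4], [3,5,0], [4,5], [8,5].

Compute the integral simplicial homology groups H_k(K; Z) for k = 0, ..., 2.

Order the vertices as 0 < 1 < 2 < 3 < 4 < 5 < 6 < 7 < 8 < 9. Listing each simplex with vertices in this order, K has dimension 2 with simplices:

  0-simplices (10): [0], [1], [2], [3], [4], [5], [6], [7], [8], [9]
  1-simplices (13): [0,3], [0,5], [1,2], [1,6], [2,6], [2,7], [2,9], [3,5], [4,5], [4,6], [5,8], [6,8], [7,9]
  2-simplices (3): [0,3,5], [1,2,6], [2,7,9]

giving chain groups C_0 ≅ Z^10, C_1 ≅ Z^13, C_2 ≅ Z^3.

∂_1: C_1 → C_0 sends each edge [p,q] (with p < q) to q − p.
The resulting 10×13 matrix has rank 9, and its Smith normal form has invariant factors (1,1,1,1,1,1,1,1,1).

∂_2: C_2 → C_1 acts by ∂[p,q,r] = [q,r] − [p,r] + [p,q]. For instance
  ∂[1,2,6] = [2,6] − [1,6] + [1,2],
  ∂[2,7,9] = [7,9] − [2,9] + [2,7].
This gives a 13×3 integer matrix of rank 3; reducing to Smith normal form yields diagonal entries (1,1,1).

Reading off H_k = ker ∂_k / im ∂_{k+1}:

  H_0: rank C_0 − rank ∂_1 = 10 − 9 = 1, and the invariant factors of ∂_1 are all 1, so H_0 = Z.
  H_1: rank ker ∂_1 − rank ∂_2 = (13 − 9) − 3 = 1, and the invariant factors of ∂_2 are all 1, so H_1 = Z.
  H_2: rank ker ∂_2 − rank ∂_3 = (3 − 3) − 0 = 0, and there is no ∂_3, so H_2 = 0.

H_0 = Z,  H_1 = Z,  H_2 = 0.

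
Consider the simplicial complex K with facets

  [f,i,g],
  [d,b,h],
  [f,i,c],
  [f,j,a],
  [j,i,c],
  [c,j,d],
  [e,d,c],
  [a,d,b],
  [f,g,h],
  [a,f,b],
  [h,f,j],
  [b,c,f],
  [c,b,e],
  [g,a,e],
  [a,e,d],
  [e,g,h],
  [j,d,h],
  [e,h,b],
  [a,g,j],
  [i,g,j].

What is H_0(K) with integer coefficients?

H_0 = Z.

We work with the vertex ordering a < b < c < d < e < f < g < h < i < j. The simplices of K, each written with vertices in increasing order, are:

  0-simplices (10): a, b, c, d, e, f, g, h, i, j
  1-simplices (30): ab, ad, ae, af, ag, aj, bc, bd, be, bf, bh, cd, ce, cf, ci, cj, de, dh, dj, eg, eh, fg, fh, fi, fj, gh, gi, gj, hj, ij
  2-simplices (20): abd, abf, ade, aeg, afj, agj, bce, bcf, bdh, beh, cde, cdj, cfi, cij, dhj, egh, fgh, fgi, fhj, gij

so the chain groups are C_0 ≅ Z^10, C_1 ≅ Z^30, C_2 ≅ Z^20.

Boundary ∂_1: C_1 → C_0 maps an edge to its endpoints' difference, ∂[p,q] = q − p.
This gives a 10×30 integer matrix of rank 9; reducing to Smith normal form yields diagonal entries (1,1,1,1,1,1,1,1,1).

The boundary map ∂_2: C_2 → C_1 sends each 2-simplex [p,q,r] to [q,r] − [p,r] + [p,q]. For instance
  ∂fgh = gh − fh + fg,
  ∂gij = ij − gj + gi.
The 30×20 boundary matrix has rank 20 and Smith normal form diag(1,1,1,1,1,1,1,1,1,1,1,1,1,1,1,1,1,1,1,2).

Computing H_k = (kernel of ∂_k) / (image of ∂_{k+1}):

  H_0: rank C_0 − rank ∂_1 = 10 − 9 = 1, and the invariant factors of ∂_1 are all 1, so H_0 = Z.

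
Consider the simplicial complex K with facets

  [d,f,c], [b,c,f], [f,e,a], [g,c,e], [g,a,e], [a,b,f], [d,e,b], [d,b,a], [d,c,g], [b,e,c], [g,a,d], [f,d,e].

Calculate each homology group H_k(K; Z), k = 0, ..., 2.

Take the total order a < b < c < d < e < f < g on the vertex set. Then K (dimension 2) consists of the simplices:

  0-simplices (7): a, b, c, d, e, f, g
  1-simplices (18): ab, ad, ae, af, ag, bc, bd, be, bf, cd, ce, cf, cg, de, df, dg, ef, eg
  2-simplices (12): abd, abf, adg, aef, aeg, bce, bcf, bde, cdf, cdg, ceg, def

so the chain groups are C_0 ≅ Z^7, C_1 ≅ Z^18, C_2 ≅ Z^12.

The boundary map ∂_1: C_1 → C_0 sends each edge [p,q] (with p < q) to q − p.
The 7×18 boundary matrix has rank 6 and Smith normal form diag(1,1,1,1,1,1).

∂_2: C_2 → C_1 acts by ∂[p,q,r] = [q,r] − [p,r] + [p,q]. For instance
  ∂abf = bf − af + ab,
  ∂aeg = eg − ag + ae.
The resulting 18×12 matrix has rank 12, and its Smith normal form has invariant factors (1,1,1,1,1,1,1,1,1,1,1,2).

Now H_k = ker ∂_k / im ∂_{k+1}, so:

  H_0: rank C_0 − rank ∂_1 = 7 − 6 = 1, and the invariant factors of ∂_1 are all 1, so H_0 ≅ Z.
  H_1: rank ker ∂_1 − rank ∂_2 = (18 − 6) − 12 = 0, and ∂_2 has invariant factor 2 > 1, so H_1 ≅ Z/2.
  H_2: rank ker ∂_2 − rank ∂_3 = (12 − 12) − 0 = 0, and there is no ∂_3, so H_2 ≅ 0.

H_0 ≅ Z,  H_1 ≅ Z/2,  H_2 = 0.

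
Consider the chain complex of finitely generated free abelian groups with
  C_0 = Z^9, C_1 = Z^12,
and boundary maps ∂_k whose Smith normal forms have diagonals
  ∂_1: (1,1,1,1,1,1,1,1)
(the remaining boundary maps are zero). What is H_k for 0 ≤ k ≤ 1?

H_0: b_0 = 9 − 0 − 8 = 1; torsion from ∂_1 factors > 1: none. So H_0 = Z.
H_1: b_1 = 12 − 8 − 0 = 4; torsion from ∂_2 factors > 1: none. So H_1 = Z^4.

H_0 = Z,  H_1 = Z^4.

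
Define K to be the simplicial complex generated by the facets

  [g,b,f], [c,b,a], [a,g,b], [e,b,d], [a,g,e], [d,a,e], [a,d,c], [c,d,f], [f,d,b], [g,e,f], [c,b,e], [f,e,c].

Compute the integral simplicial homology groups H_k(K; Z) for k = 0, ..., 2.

We work with the vertex ordering a < b < c < d < e < f < g. The simplices of K, each written with vertices in increasing order, are:

  0-simplices (7): a, b, c, d, e, f, g
  1-simplices (18): ab, ac, ad, ae, ag, bc, bd, be, bf, bg, cd, ce, cf, de, df, ef, eg, fg
  2-simplices (12): abc, abg, acd, ade, aeg, bce, bde, bdf, bfg, cdf, cef, efg

Hence C_0 ≅ Z^7, C_1 ≅ Z^18, C_2 ≅ Z^12.

Boundary ∂_1: C_1 → C_0 sends each edge [p,q] (with p < q) to q − p.
As a 7×18 matrix over Z this has rank 6, with invariant factors (1,1,1,1,1,1).

∂_2: C_2 → C_1 sends each 2-simplex [p,q,r] to [q,r] − [p,r] + [p,q]. For instance
  ∂cdf = df − cf + cd,
  ∂abc = bc − ac + ab.
This gives a 18×12 integer matrix of rank 12; reducing to Smith normal form yields diagonal entries (1,1,1,1,1,1,1,1,1,1,1,2).

Reading off H_k = ker ∂_k / im ∂_{k+1}:

  H_0: rank C_0 − rank ∂_1 = 7 − 6 = 1, and the invariant factors of ∂_1 are all 1, so H_0 ≅ Z.
  H_1: rank ker ∂_1 − rank ∂_2 = (18 − 6) − 12 = 0, and ∂_2 has invariant factor 2 > 1, so H_1 ≅ Z/2Z.
  H_2: rank ker ∂_2 − rank ∂_3 = (12 − 12) − 0 = 0, and there is no ∂_3, so H_2 ≅ 0.

H_0 = Z,  H_1 = Z/2Z,  H_2 = 0.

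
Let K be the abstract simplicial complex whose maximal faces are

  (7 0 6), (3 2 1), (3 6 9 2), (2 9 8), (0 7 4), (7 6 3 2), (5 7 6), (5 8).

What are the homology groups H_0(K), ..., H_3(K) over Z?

H_0 ≅ Z,  H_1 ≅ Z,  H_2 = 0,  H_3 = 0.

Take the total order 0 < 1 < 2 < 3 < 4 < 5 < 6 < 7 < 8 < 9 on the vertex set. Then K (dimension 3) consists of the simplices:

  0-simplices (10): [0], [1], [2], [3], [4], [5], [6], [7], [8], [9]
  1-simplices (20): [0,4], [0,6], [0,7], [1,2], [1,3], [2,3], [2,6], [2,7], [2,8], [2,9], [3,6], [3,7], [3,9], [4,7], [5,6], [5,7], [5,8], [6,7], [6,9], [8,9]
  2-simplices (12): [0,4,7], [0,6,7], [1,2,3], [2,3,6], [2,3,7], [2,3,9], [2,6,7], [2,6,9], [2,8,9], [3,6,7], [3,6,9], [5,6,7]
  3-simplices (2): [2,3,6,7], [2,3,6,9]

giving chain groups C_0 ≅ Z^10, C_1 ≅ Z^20, C_2 ≅ Z^12, C_3 ≅ Z^2.

∂_1: C_1 → C_0 sends each edge [p,q] (with p < q) to q − p.
As a 10×20 matrix over Z this has rank 9, with invariant factors (1,1,1,1,1,1,1,1,1).

∂_2: C_2 → C_1 maps a triangle to the signed sum of its edges. For instance
  ∂[0,6,7] = [6,7] − [0,7] + [0,6],
  ∂[2,3,7] = [3,7] − [2,7] + [2,3].
This gives a 20×12 integer matrix of rank 10; reducing to Smith normal form yields diagonal entries (1,1,1,1,1,1,1,1,1,1).

The boundary map ∂_3: C_3 → C_2 sends each 3-simplex σ to the alternating sum Σ_i (−1)^i (σ with its i-th vertex removed). For instance
  ∂[2,3,6,9] = [3,6,9] − [2,6,9] + [2,3,9] − [2,3,6],
  ∂[2,3,6,7] = [3,6,7] − [2,6,7] + [2,3,7] − [2,3,6].
The resulting 12×2 matrix has rank 2, and its Smith normal form has invariant factors (1,1).

Reading off H_k = ker ∂_k / im ∂_{k+1}:

  H_0: rank C_0 − rank ∂_1 = 10 − 9 = 1, and the invariant factors of ∂_1 are all 1, so H_0 = Z.
  H_1: rank ker ∂_1 − rank ∂_2 = (20 − 9) − 10 = 1, and the invariant factors of ∂_2 are all 1, so H_1 = Z.
  H_2: rank ker ∂_2 − rank ∂_3 = (12 − 10) − 2 = 0, and the invariant factors of ∂_3 are all 1, so H_2 = 0.
  H_3: rank ker ∂_3 − rank ∂_4 = (2 − 2) − 0 = 0, and there is no ∂_4, so H_3 = 0.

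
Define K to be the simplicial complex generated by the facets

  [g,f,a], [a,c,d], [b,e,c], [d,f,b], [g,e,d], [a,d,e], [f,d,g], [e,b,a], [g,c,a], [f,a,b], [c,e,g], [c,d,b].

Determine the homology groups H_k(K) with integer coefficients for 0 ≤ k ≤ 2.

Fix the vertex order a < b < c < d < e < f < g and write every simplex with vertices in increasing order. Then dim K = 2 and the simplices of K are:

  0-simplices (7): a, b, c, d, e, f, g
  1-simplices (18): ab, ac, ad, ae, af, ag, bc, bd, be, bf, cd, ce, cg, de, df, dg, eg, fg
  2-simplices (12): abe, abf, acd, acg, ade, afg, bcd, bce, bdf, ceg, deg, dfg

Hence C_0 ≅ Z^7, C_1 ≅ Z^18, C_2 ≅ Z^12.

The boundary map ∂_1: C_1 → C_0 sends each edge [p,q] (with p < q) to q − p. For instance
  ∂bd = d − b.
As a 7×18 matrix over Z this has rank 6, with invariant factors (1,1,1,1,1,1).

The boundary map ∂_2: C_2 → C_1 acts by ∂[p,q,r] = [q,r] − [p,r] + [p,q]. For instance
  ∂ceg = eg − cg + ce,
  ∂abe = be − ae + ab.
This gives a 18×12 integer matrix of rank 12; reducing to Smith normal form yields diagonal entries (1,1,1,1,1,1,1,1,1,1,1,2).

Now H_k = ker ∂_k / im ∂_{k+1}, so:

  H_0: rank C_0 − rank ∂_1 = 7 − 6 = 1, and the invariant factors of ∂_1 are all 1, so H_0 = Z.
  H_1: rank ker ∂_1 − rank ∂_2 = (18 − 6) − 12 = 0, and ∂_2 has invariant factor 2 > 1, so H_1 = Z/2Z.
  H_2: rank ker ∂_2 − rank ∂_3 = (12 − 12) − 0 = 0, and there is no ∂_3, so H_2 = 0.

H_0 ≅ Z,  H_1 ≅ Z/2Z,  H_2 = 0.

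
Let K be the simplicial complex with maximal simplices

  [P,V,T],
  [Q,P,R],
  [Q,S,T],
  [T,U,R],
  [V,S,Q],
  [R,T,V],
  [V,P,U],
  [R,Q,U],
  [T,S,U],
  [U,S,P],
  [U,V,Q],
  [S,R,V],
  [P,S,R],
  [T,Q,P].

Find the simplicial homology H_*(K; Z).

Order the vertices as P < Q < R < S < T < U < V. Listing each simplex with vertices in this order, K has dimension 2 with simplices:

  0-simplices (7): P, Q, R, S, T, U, V
  1-simplices (21): PQ, PR, PS, PT, PU, PV, QR, QS, QT, QU, QV, RS, RT, RU, RV, ST, SU, SV, TU, TV, UV
  2-simplices (14): PQR, PQT, PRS, PSU, PTV, PUV, QRU, QST, QSV, QUV, RSV, RTU, RTV, STU

so the chain groups are C_0 ≅ Z^7, C_1 ≅ Z^21, C_2 ≅ Z^14.

Boundary ∂_1: C_1 → C_0 is given by ∂[p,q] = [q] − [p].
The 7×21 boundary matrix has rank 6 and Smith normal form diag(1,1,1,1,1,1).

The boundary map ∂_2: C_2 → C_1 sends each 2-simplex [p,q,r] to [q,r] − [p,r] + [p,q]. For instance
  ∂PRS = RS − PS + PR,
  ∂PQT = QT − PT + PQ.
The resulting 21×14 matrix has rank 13, and its Smith normal form has invariant factors (1,1,1,1,1,1,1,1,1,1,1,1,1).

Computing H_k = (kernel of ∂_k) / (image of ∂_{k+1}):

  H_0: rank C_0 − rank ∂_1 = 7 − 6 = 1, and the invariant factors of ∂_1 are all 1, so H_0 = Z.
  H_1: rank ker ∂_1 − rank ∂_2 = (21 − 6) − 13 = 2, and the invariant factors of ∂_2 are all 1, so H_1 = Z^2.
  H_2: rank ker ∂_2 − rank ∂_3 = (14 − 13) − 0 = 1, and there is no ∂_3, so H_2 = Z.

(K is a triangulation of the torus T^2.)

H_0 ≅ Z,  H_1 ≅ Z^2,  H_2 ≅ Z.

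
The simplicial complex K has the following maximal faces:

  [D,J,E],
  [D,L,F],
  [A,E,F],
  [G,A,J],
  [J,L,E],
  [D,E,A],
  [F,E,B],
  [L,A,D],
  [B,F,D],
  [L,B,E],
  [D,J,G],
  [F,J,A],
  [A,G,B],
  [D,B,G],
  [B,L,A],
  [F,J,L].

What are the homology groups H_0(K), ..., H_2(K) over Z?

Fix the vertex order A < B < D < E < F < G < J < L and write every simplex with vertices in increasing order. Then dim K = 2 and the simplices of K are:

  0-simplices (8): A, B, D, E, F, G, J, L
  1-simplices (24): AB, AD, AE, AF, AG, AJ, AL, BD, BE, BF, BG, BL, DE, DF, DG, DJ, DL, EF, EJ, EL, FJ, FL, GJ, JL
  2-simplices (16): ABG, ABL, ADE, ADL, AEF, AFJ, AGJ, BDF, BDG, BEF, BEL, DEJ, DFL, DGJ, EJL, FJL

Hence C_0 ≅ Z^8, C_1 ≅ Z^24, C_2 ≅ Z^16.

The boundary map ∂_1: C_1 → C_0 is given by ∂[p,q] = [q] − [p]. For instance
  ∂EF = F − E.
The resulting 8×24 matrix has rank 7, and its Smith normal form has invariant factors (1,1,1,1,1,1,1).

∂_2: C_2 → C_1 acts by ∂[p,q,r] = [q,r] − [p,r] + [p,q]. For instance
  ∂BDF = DF − BF + BD,
  ∂BEL = EL − BL + BE.
The 24×16 boundary matrix has rank 15 and Smith normal form diag(1,1,1,1,1,1,1,1,1,1,1,1,1,1,1).

Now H_k = ker ∂_k / im ∂_{k+1}, so:

  H_0: rank C_0 − rank ∂_1 = 8 − 7 = 1, and the invariant factors of ∂_1 are all 1, so H_0 = Z.
  H_1: rank ker ∂_1 − rank ∂_2 = (24 − 7) − 15 = 2, and the invariant factors of ∂_2 are all 1, so H_1 = Z^2.
  H_2: rank ker ∂_2 − rank ∂_3 = (16 − 15) − 0 = 1, and there is no ∂_3, so H_2 = Z.

H_0 ≅ Z,  H_1 ≅ Z^2,  H_2 ≅ Z.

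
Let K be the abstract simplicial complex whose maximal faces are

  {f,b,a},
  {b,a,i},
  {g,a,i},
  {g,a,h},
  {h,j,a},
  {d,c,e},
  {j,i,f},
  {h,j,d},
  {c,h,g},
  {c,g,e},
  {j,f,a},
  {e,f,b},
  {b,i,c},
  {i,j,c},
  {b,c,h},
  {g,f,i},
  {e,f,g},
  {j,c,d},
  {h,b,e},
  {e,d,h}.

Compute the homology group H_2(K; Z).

Fix the vertex order a < b < c < d < e < f < g < h < i < j and write every simplex with vertices in increasing order. Then dim K = 2 and the simplices of K are:

  0-simplices (10): a, b, c, d, e, f, g, h, i, j
  1-simplices (30): ab, af, ag, ah, ai, aj, bc, be, bf, bh, bi, cd, ce, cg, ch, ci, cj, de, dh, dj, ef, eg, eh, fg, fi, fj, gh, gi, hj, ij
  2-simplices (20): abf, abi, afj, agh, agi, ahj, bch, bci, bef, beh, cde, cdj, ceg, cgh, cij, deh, dhj, efg, fgi, fij

Hence C_0 ≅ Z^10, C_1 ≅ Z^30, C_2 ≅ Z^20.

The boundary map ∂_1: C_1 → C_0 sends each edge [p,q] (with p < q) to q − p. For instance
  ∂ab = b − a.
As a 10×30 matrix over Z this has rank 9, with invariant factors (1,1,1,1,1,1,1,1,1).

Boundary ∂_2: C_2 → C_1 acts by ∂[p,q,r] = [q,r] − [p,r] + [p,q]. For instance
  ∂abi = bi − ai + ab,
  ∂fij = ij − fj + fi.
As a 30×20 matrix over Z this has rank 20, with invariant factors (1,1,1,1,1,1,1,1,1,1,1,1,1,1,1,1,1,1,1,2).

Computing H_k = (kernel of ∂_k) / (image of ∂_{k+1}):

  H_2: rank ker ∂_2 − rank ∂_3 = (20 − 20) − 0 = 0, and there is no ∂_3, so H_2 ≅ 0.

H_2 = 0.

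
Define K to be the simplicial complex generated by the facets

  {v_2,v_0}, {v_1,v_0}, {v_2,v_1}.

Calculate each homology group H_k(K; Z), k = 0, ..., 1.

We work with the vertex ordering v_0 < v_1 < v_2. The simplices of K, each written with vertices in increasing order, are:

  0-simplices (3): [v_0], [v_1], [v_2]
  1-simplices (3): [v_0,v_1], [v_0,v_2], [v_1,v_2]

Hence C_0 ≅ Z^3, C_1 ≅ Z^3.

∂_1: C_1 → C_0 maps an edge to its endpoints' difference, ∂[p,q] = q − p. For instance
  ∂[v_0,v_2] = [v_2] − [v_0].
This gives a 3×3 integer matrix of rank 2; reducing to Smith normal form yields diagonal entries (1,1).

From H_k ≅ ker(∂_k) / im(∂_{k+1}) we obtain:

  H_0: rank C_0 − rank ∂_1 = 3 − 2 = 1, and the invariant factors of ∂_1 are all 1, so H_0 = Z.
  H_1: rank ker ∂_1 − rank ∂_2 = (3 − 2) − 0 = 1, and there is no ∂_2, so H_1 = Z.

H_0 ≅ Z,  H_1 ≅ Z.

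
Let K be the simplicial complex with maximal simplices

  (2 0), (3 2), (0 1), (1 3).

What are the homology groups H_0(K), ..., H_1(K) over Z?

H_0 ≅ Z,  H_1 ≅ Z.

Fix the vertex order 0 < 1 < 2 < 3 and write every simplex with vertices in increasing order. Then dim K = 1 and the simplices of K are:

  0-simplices (4): [0], [1], [2], [3]
  1-simplices (4): [0,1], [0,2], [1,3], [2,3]

so the chain groups are C_0 ≅ Z^4, C_1 ≅ Z^4.

The boundary map ∂_1: C_1 → C_0 sends each edge [p,q] (with p < q) to q − p.
As a 4×4 matrix over Z this has rank 3, with invariant factors (1,1,1).

Now H_k = ker ∂_k / im ∂_{k+1}, so:

  H_0: rank C_0 − rank ∂_1 = 4 − 3 = 1, and the invariant factors of ∂_1 are all 1, so H_0 = Z.
  H_1: rank ker ∂_1 − rank ∂_2 = (4 − 3) − 0 = 1, and there is no ∂_2, so H_1 = Z.

(K is a triangulation of the circle S^1.)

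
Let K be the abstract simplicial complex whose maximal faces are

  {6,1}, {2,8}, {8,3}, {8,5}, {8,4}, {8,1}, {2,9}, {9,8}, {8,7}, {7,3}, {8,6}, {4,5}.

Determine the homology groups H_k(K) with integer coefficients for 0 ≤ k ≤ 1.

Fix the vertex order 1 < 2 < 3 < 4 < 5 < 6 < 7 < 8 < 9 and write every simplex with vertices in increasing order. Then dim K = 1 and the simplices of K are:

  0-simplices (9): [1], [2], [3], [4], [5], [6], [7], [8], [9]
  1-simplices (12): [1,6], [1,8], [2,8], [2,9], [3,7], [3,8], [4,5], [4,8], [5,8], [6,8], [7,8], [8,9]

so the chain groups are C_0 ≅ Z^9, C_1 ≅ Z^12.

The boundary map ∂_1: C_1 → C_0 maps an edge to its endpoints' difference, ∂[p,q] = q − p.
As a 9×12 matrix over Z this has rank 8, with invariant factors (1,1,1,1,1,1,1,1).

From H_k ≅ ker(∂_k) / im(∂_{k+1}) we obtain:

  H_0: rank C_0 − rank ∂_1 = 9 − 8 = 1, and the invariant factors of ∂_1 are all 1, so H_0 ≅ Z.
  H_1: rank ker ∂_1 − rank ∂_2 = (12 − 8) − 0 = 4, and there is no ∂_2, so H_1 ≅ Z^4.

H_0 = Z,  H_1 = Z^4.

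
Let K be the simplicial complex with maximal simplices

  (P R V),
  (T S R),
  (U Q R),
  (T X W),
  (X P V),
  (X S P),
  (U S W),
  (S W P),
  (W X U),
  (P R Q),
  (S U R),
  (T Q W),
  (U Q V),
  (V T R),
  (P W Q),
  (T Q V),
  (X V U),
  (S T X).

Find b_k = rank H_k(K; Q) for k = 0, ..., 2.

Fix the vertex order P < Q < R < S < T < U < V < W < X and write every simplex with vertices in increasing order. Then dim K = 2 and the simplices of K are:

  0-simplices (9): P, Q, R, S, T, U, V, W, X
  1-simplices (27): PQ, PR, PS, PV, PW, PX, QR, QT, QU, QV, QW, RS, RT, RU, RV, ST, SU, SW, SX, TV, TW, TX, UV, UW, UX, VX, WX
  2-simplices (18): PQR, PQW, PRV, PSW, PSX, PVX, QRU, QTV, QTW, QUV, RST, RSU, RTV, STX, SUW, TWX, UVX, UWX

giving chain groups C_0 ≅ Z^9, C_1 ≅ Z^27, C_2 ≅ Z^18.

∂_1: C_1 → C_0 sends each edge [p,q] (with p < q) to q − p. For instance
  ∂PS = S − P.
As a 9×27 matrix over Z this has rank 8, with invariant factors (1,1,1,1,1,1,1,1).

Boundary ∂_2: C_2 → C_1 sends each 2-simplex [p,q,r] to [q,r] − [p,r] + [p,q]. For instance
  ∂TWX = WX − TX + TW,
  ∂UWX = WX − UX + UW.
As a 27×18 matrix over Z this has rank 18, with invariant factors (1,1,1,1,1,1,1,1,1,1,1,1,1,1,1,1,1,2).

Computing H_k = (kernel of ∂_k) / (image of ∂_{k+1}):

  H_0: rank C_0 − rank ∂_1 = 9 − 8 = 1, and the invariant factors of ∂_1 are all 1, so H_0 ≅ Z.
  H_1: rank ker ∂_1 − rank ∂_2 = (27 − 8) − 18 = 1, and ∂_2 has invariant factor 2 > 1, so H_1 ≅ Z × Z/2.
  H_2: rank ker ∂_2 − rank ∂_3 = (18 − 18) − 0 = 0, and there is no ∂_3, so H_2 ≅ 0.

Hence the Betti numbers are b_0 = 1, b_1 = 1, b_2 = 0.

b_0 = 1, b_1 = 1, b_2 = 0.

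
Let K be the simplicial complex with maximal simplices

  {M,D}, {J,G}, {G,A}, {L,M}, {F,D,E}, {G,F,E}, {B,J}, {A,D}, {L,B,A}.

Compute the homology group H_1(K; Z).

We work with the vertex ordering A < B < D < E < F < G < J < L < M. The simplices of K, each written with vertices in increasing order, are:

  0-simplices (9): A, B, D, E, F, G, J, L, M
  1-simplices (14): AB, AD, AG, AL, BJ, BL, DE, DF, DM, EF, EG, FG, GJ, LM
  2-simplices (3): ABL, DEF, EFG

giving chain groups C_0 ≅ Z^9, C_1 ≅ Z^14, C_2 ≅ Z^3.

Boundary ∂_1: C_1 → C_0 is given by ∂[p,q] = [q] − [p].
As a 9×14 matrix over Z this has rank 8, with invariant factors (1,1,1,1,1,1,1,1).

The boundary map ∂_2: C_2 → C_1 sends each 2-simplex [p,q,r] to [q,r] − [p,r] + [p,q]. For instance
  ∂DEF = EF − DF + DE,
  ∂ABL = BL − AL + AB.
The 14×3 boundary matrix has rank 3 and Smith normal form diag(1,1,1).

Computing H_k = (kernel of ∂_k) / (image of ∂_{k+1}):

  H_1: rank ker ∂_1 − rank ∂_2 = (14 − 8) − 3 = 3, and the invariant factors of ∂_2 are all 1, so H_1 = Z^3.

H_1 ≅ Z^3.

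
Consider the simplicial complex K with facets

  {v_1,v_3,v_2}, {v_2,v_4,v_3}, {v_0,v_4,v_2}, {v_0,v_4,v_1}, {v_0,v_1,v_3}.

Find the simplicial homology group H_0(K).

H_0 ≅ Z.

K has 5 vertices, 10 edges, 5 triangles.
rank ∂_0 = 0, rank ∂_1 = 4 ⇒ b_0 = 5 − 0 − 4 = 1; all invariant factors of ∂_1 are 1 so no torsion. So H_0 = Z.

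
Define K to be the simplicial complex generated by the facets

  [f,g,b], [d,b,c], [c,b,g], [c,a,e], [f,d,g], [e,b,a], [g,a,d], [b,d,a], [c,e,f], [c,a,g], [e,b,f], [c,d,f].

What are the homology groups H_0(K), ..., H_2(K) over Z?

H_0 ≅ Z,  H_1 ≅ Z/2Z,  H_2 = 0.

Fix the vertex order a < b < c < d < e < f < g and write every simplex with vertices in increasing order. Then dim K = 2 and the simplices of K are:

  0-simplices (7): a, b, c, d, e, f, g
  1-simplices (18): ab, ac, ad, ae, ag, bc, bd, be, bf, bg, cd, ce, cf, cg, df, dg, ef, fg
  2-simplices (12): abd, abe, ace, acg, adg, bcd, bcg, bef, bfg, cdf, cef, dfg

so the chain groups are C_0 ≅ Z^7, C_1 ≅ Z^18, C_2 ≅ Z^12.

Boundary ∂_1: C_1 → C_0 is given by ∂[p,q] = [q] − [p].
The 7×18 boundary matrix has rank 6 and Smith normal form diag(1,1,1,1,1,1).

Boundary ∂_2: C_2 → C_1 acts by ∂[p,q,r] = [q,r] − [p,r] + [p,q]. For instance
  ∂bfg = fg − bg + bf,
  ∂cdf = df − cf + cd.
This gives a 18×12 integer matrix of rank 12; reducing to Smith normal form yields diagonal entries (1,1,1,1,1,1,1,1,1,1,1,2).

Computing H_k = (kernel of ∂_k) / (image of ∂_{k+1}):

  H_0: rank C_0 − rank ∂_1 = 7 − 6 = 1, and the invariant factors of ∂_1 are all 1, so H_0 = Z.
  H_1: rank ker ∂_1 − rank ∂_2 = (18 − 6) − 12 = 0, and ∂_2 has invariant factor 2 > 1, so H_1 = Z/2Z.
  H_2: rank ker ∂_2 − rank ∂_3 = (12 − 12) − 0 = 0, and there is no ∂_3, so H_2 = 0.

As a check, the Euler characteristic is 7 − 18 + 12 = 1, which agrees with 1 − 0 + 0 = 1.
(K is a triangulation of the real projective plane RP^2.)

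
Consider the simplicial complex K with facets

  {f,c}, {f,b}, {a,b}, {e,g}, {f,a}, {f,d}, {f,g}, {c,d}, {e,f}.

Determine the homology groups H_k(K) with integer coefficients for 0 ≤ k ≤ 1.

H_0 ≅ Z,  H_1 ≅ Z^3.

Order the vertices as a < b < c < d < e < f < g. Listing each simplex with vertices in this order, K has dimension 1 with simplices:

  0-simplices (7): a, b, c, d, e, f, g
  1-simplices (9): ab, af, bf, cd, cf, df, ef, eg, fg

giving chain groups C_0 ≅ Z^7, C_1 ≅ Z^9.

The boundary map ∂_1: C_1 → C_0 maps an edge to its endpoints' difference, ∂[p,q] = q − p. For instance
  ∂fg = g − f.
As a 7×9 matrix over Z this has rank 6, with invariant factors (1,1,1,1,1,1).

Now H_k = ker ∂_k / im ∂_{k+1}, so:

  H_0: rank C_0 − rank ∂_1 = 7 − 6 = 1, and the invariant factors of ∂_1 are all 1, so H_0 = Z.
  H_1: rank ker ∂_1 − rank ∂_2 = (9 − 6) − 0 = 3, and there is no ∂_2, so H_1 = Z^3.

As a check, the Euler characteristic is 7 − 9 = -2, which agrees with 1 − 3 = -2.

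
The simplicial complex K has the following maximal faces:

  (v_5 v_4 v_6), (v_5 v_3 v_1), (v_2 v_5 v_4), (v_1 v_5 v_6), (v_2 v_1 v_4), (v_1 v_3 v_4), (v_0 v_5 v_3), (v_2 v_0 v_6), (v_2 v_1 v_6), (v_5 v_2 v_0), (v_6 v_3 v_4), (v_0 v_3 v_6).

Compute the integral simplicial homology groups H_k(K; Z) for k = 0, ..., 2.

H_0 = Z,  H_1 = Z/2,  H_2 = 0.

We work with the vertex ordering v_0 < v_1 < v_2 < v_3 < v_4 < v_5 < v_6. The simplices of K, each written with vertices in increasing order, are:

  0-simplices (7): [v_0], [v_1], [v_2], [v_3], [v_4], [v_5], [v_6]
  1-simplices (18): (18 of them)
  2-simplices (12): (12 of them)

so the chain groups are C_0 ≅ Z^7, C_1 ≅ Z^18, C_2 ≅ Z^12.

∂_1: C_1 → C_0 maps an edge to its endpoints' difference, ∂[p,q] = q − p. For instance
  ∂[v_0,v_6] = [v_6] − [v_0].
This gives a 7×18 integer matrix of rank 6; reducing to Smith normal form yields diagonal entries (1,1,1,1,1,1).

∂_2: C_2 → C_1 maps a triangle to the signed sum of its edges. For instance
  ∂[v_0,v_2,v_5] = [v_2,v_5] − [v_0,v_5] + [v_0,v_2],
  ∂[v_1,v_5,v_6] = [v_5,v_6] − [v_1,v_6] + [v_1,v_5].
The resulting 18×12 matrix has rank 12, and its Smith normal form has invariant factors (1,1,1,1,1,1,1,1,1,1,1,2).

Computing H_k = (kernel of ∂_k) / (image of ∂_{k+1}):

  H_0: rank C_0 − rank ∂_1 = 7 − 6 = 1, and the invariant factors of ∂_1 are all 1, so H_0 = Z.
  H_1: rank ker ∂_1 − rank ∂_2 = (18 − 6) − 12 = 0, and ∂_2 has invariant factor 2 > 1, so H_1 = Z/2.
  H_2: rank ker ∂_2 − rank ∂_3 = (12 − 12) − 0 = 0, and there is no ∂_3, so H_2 = 0.

As a check, the Euler characteristic is 7 − 18 + 12 = 1, which agrees with 1 − 0 + 0 = 1.
(K is a triangulation of the real projective plane RP^2.)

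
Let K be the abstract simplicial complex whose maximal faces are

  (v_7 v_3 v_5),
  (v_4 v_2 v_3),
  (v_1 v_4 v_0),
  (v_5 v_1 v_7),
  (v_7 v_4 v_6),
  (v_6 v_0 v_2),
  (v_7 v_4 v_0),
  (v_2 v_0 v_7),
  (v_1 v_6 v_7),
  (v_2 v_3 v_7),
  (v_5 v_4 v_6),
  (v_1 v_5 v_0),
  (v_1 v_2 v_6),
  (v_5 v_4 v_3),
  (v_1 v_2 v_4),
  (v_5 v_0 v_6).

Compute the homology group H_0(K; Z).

H_0 = Z.

Take the total order v_0 < v_1 < v_2 < v_3 < v_4 < v_5 < v_6 < v_7 on the vertex set. Then K (dimension 2) consists of the simplices:

  0-simplices (8): [v_0], [v_1], [v_2], [v_3], [v_4], [v_5], [v_6], [v_7]
  1-simplices (24): (24 of them)
  2-simplices (16): (16 of them)

giving chain groups C_0 ≅ Z^8, C_1 ≅ Z^24, C_2 ≅ Z^16.

∂_1: C_1 → C_0 sends each edge [p,q] (with p < q) to q − p.
This gives a 8×24 integer matrix of rank 7; reducing to Smith normal form yields diagonal entries (1,1,1,1,1,1,1).

Boundary ∂_2: C_2 → C_1 acts by ∂[p,q,r] = [q,r] − [p,r] + [p,q]. For instance
  ∂[v_1,v_2,v_6] = [v_2,v_6] − [v_1,v_6] + [v_1,v_2],
  ∂[v_0,v_4,v_7] = [v_4,v_7] − [v_0,v_7] + [v_0,v_4].
The 24×16 boundary matrix has rank 15 and Smith normal form diag(1,1,1,1,1,1,1,1,1,1,1,1,1,1,1).

Now H_k = ker ∂_k / im ∂_{k+1}, so:

  H_0: rank C_0 − rank ∂_1 = 8 − 7 = 1, and the invariant factors of ∂_1 are all 1, so H_0 ≅ Z.

(K is a triangulation of the torus T^2.)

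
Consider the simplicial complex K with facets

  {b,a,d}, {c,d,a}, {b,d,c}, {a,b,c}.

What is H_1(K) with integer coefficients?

K has 4 vertices, 6 edges, 4 triangles.
rank ∂_1 = 3, rank ∂_2 = 3 ⇒ b_1 = 6 − 3 − 3 = 0; all invariant factors of ∂_2 are 1 so no torsion. So H_1 ≅ 0.

H_1 ≅ 0.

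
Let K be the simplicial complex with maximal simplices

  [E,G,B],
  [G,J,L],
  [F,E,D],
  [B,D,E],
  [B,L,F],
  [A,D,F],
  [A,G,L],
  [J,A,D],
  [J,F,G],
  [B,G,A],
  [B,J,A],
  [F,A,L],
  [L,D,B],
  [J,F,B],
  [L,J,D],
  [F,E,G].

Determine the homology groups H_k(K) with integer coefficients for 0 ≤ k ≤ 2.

H_0 ≅ Z,  H_1 ≅ Z^2,  H_2 ≅ Z.

Order the vertices as A < B < D < E < F < G < J < L. Listing each simplex with vertices in this order, K has dimension 2 with simplices:

  0-simplices (8): A, B, D, E, F, G, J, L
  1-simplices (24): AB, AD, AF, AG, AJ, AL, BD, BE, BF, BG, BJ, BL, DE, DF, DJ, DL, EF, EG, FG, FJ, FL, GJ, GL, JL
  2-simplices (16): ABG, ABJ, ADF, ADJ, AFL, AGL, BDE, BDL, BEG, BFJ, BFL, DEF, DJL, EFG, FGJ, GJL

giving chain groups C_0 ≅ Z^8, C_1 ≅ Z^24, C_2 ≅ Z^16.

The boundary map ∂_1: C_1 → C_0 is given by ∂[p,q] = [q] − [p]. For instance
  ∂BD = D − B.
As a 8×24 matrix over Z this has rank 7, with invariant factors (1,1,1,1,1,1,1).

∂_2: C_2 → C_1 maps a triangle to the signed sum of its edges. For instance
  ∂FGJ = GJ − FJ + FG,
  ∂DEF = EF − DF + DE.
As a 24×16 matrix over Z this has rank 15, with invariant factors (1,1,1,1,1,1,1,1,1,1,1,1,1,1,1).

Reading off H_k = ker ∂_k / im ∂_{k+1}:

  H_0: rank C_0 − rank ∂_1 = 8 − 7 = 1, and the invariant factors of ∂_1 are all 1, so H_0 = Z.
  H_1: rank ker ∂_1 − rank ∂_2 = (24 − 7) − 15 = 2, and the invariant factors of ∂_2 are all 1, so H_1 = Z^2.
  H_2: rank ker ∂_2 − rank ∂_3 = (16 − 15) − 0 = 1, and there is no ∂_3, so H_2 = Z.

(K is a triangulation of the torus T^2.)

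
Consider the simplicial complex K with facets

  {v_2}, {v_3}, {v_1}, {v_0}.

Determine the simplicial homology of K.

H_0 ≅ Z^4.

Order the vertices as v_0 < v_1 < v_2 < v_3. Listing each simplex with vertices in this order, K has dimension 0 with simplices:

  0-simplices (4): [v_0], [v_1], [v_2], [v_3]

giving chain groups C_0 ≅ Z^4.

Computing H_k = (kernel of ∂_k) / (image of ∂_{k+1}):

  H_0: rank C_0 − rank ∂_1 = 4 − 0 = 4, and there is no ∂_1, so H_0 ≅ Z^4.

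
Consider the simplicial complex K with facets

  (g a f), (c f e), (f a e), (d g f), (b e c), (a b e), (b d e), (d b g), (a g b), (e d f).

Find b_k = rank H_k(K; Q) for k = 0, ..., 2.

We work with the vertex ordering a < b < c < d < e < f < g. The simplices of K, each written with vertices in increasing order, are:

  0-simplices (7): a, b, c, d, e, f, g
  1-simplices (15): ab, ae, af, ag, bc, bd, be, bg, ce, cf, de, df, dg, ef, fg
  2-simplices (10): abe, abg, aef, afg, bce, bde, bdg, cef, def, dfg

so the chain groups are C_0 ≅ Z^7, C_1 ≅ Z^15, C_2 ≅ Z^10.

The boundary map ∂_1: C_1 → C_0 is given by ∂[p,q] = [q] − [p]. For instance
  ∂dg = g − d.
The 7×15 boundary matrix has rank 6 and Smith normal form diag(1,1,1,1,1,1).

The boundary map ∂_2: C_2 → C_1 acts by ∂[p,q,r] = [q,r] − [p,r] + [p,q]. For instance
  ∂bde = de − be + bd,
  ∂bce = ce − be + bc.
The resulting 15×10 matrix has rank 9, and its Smith normal form has invariant factors (1,1,1,1,1,1,1,1,1).

Now H_k = ker ∂_k / im ∂_{k+1}, so:

  H_0: rank C_0 − rank ∂_1 = 7 − 6 = 1, and the invariant factors of ∂_1 are all 1, so H_0 = Z.
  H_1: rank ker ∂_1 − rank ∂_2 = (15 − 6) − 9 = 0, and the invariant factors of ∂_2 are all 1, so H_1 = 0.
  H_2: rank ker ∂_2 − rank ∂_3 = (10 − 9) − 0 = 1, and there is no ∂_3, so H_2 = Z.

Hence the Betti numbers are b_0 = 1, b_1 = 0, b_2 = 1.

b_0 = 1, b_1 = 0, b_2 = 1.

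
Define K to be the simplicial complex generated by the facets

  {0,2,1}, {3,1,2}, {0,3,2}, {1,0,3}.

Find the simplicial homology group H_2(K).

Fix the vertex order 0 < 1 < 2 < 3 and write every simplex with vertices in increasing order. Then dim K = 2 and the simplices of K are:

  0-simplices (4): [0], [1], [2], [3]
  1-simplices (6): [0,1], [0,2], [0,3], [1,2], [1,3], [2,3]
  2-simplices (4): [0,1,2], [0,1,3], [0,2,3], [1,2,3]

Hence C_0 ≅ Z^4, C_1 ≅ Z^6, C_2 ≅ Z^4.

Boundary ∂_1: C_1 → C_0 is given by ∂[p,q] = [q] − [p]. For instance
  ∂[0,3] = [3] − [0].
The 4×6 boundary matrix has rank 3 and Smith normal form diag(1,1,1).

The boundary map ∂_2: C_2 → C_1 sends each 2-simplex [p,q,r] to [q,r] − [p,r] + [p,q]. For instance
  ∂[1,2,3] = [2,3] − [1,3] + [1,2],
  ∂[0,2,3] = [2,3] − [0,3] + [0,2].
The resulting 6×4 matrix has rank 3, and its Smith normal form has invariant factors (1,1,1).

Computing H_k = (kernel of ∂_k) / (image of ∂_{k+1}):

  H_2: rank ker ∂_2 − rank ∂_3 = (4 − 3) − 0 = 1, and there is no ∂_3, so H_2 = Z.

H_2 ≅ Z.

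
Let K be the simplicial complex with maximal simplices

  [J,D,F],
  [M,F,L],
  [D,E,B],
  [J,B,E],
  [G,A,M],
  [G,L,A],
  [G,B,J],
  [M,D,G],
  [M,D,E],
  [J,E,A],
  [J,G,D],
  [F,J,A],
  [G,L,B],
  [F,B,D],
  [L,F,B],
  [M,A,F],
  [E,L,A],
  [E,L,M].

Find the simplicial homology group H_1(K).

Fix the vertex order A < B < D < E < F < G < J < L < M and write every simplex with vertices in increasing order. Then dim K = 2 and the simplices of K are:

  0-simplices (9): A, B, D, E, F, G, J, L, M
  1-simplices (27): AE, AF, AG, AJ, AL, AM, BD, BE, BF, BG, BJ, BL, DE, DF, DG, DJ, DM, EJ, EL, EM, FJ, FL, FM, GJ, GL, GM, LM
  2-simplices (18): AEJ, AEL, AFJ, AFM, AGL, AGM, BDE, BDF, BEJ, BFL, BGJ, BGL, DEM, DFJ, DGJ, DGM, ELM, FLM

Hence C_0 ≅ Z^9, C_1 ≅ Z^27, C_2 ≅ Z^18.

∂_1: C_1 → C_0 maps an edge to its endpoints' difference, ∂[p,q] = q − p.
As a 9×27 matrix over Z this has rank 8, with invariant factors (1,1,1,1,1,1,1,1).

The boundary map ∂_2: C_2 → C_1 maps a triangle to the signed sum of its edges. For instance
  ∂DGJ = GJ − DJ + DG,
  ∂BGL = GL − BL + BG.
As a 27×18 matrix over Z this has rank 18, with invariant factors (1,1,1,1,1,1,1,1,1,1,1,1,1,1,1,1,1,2).

Now H_k = ker ∂_k / im ∂_{k+1}, so:

  H_1: rank ker ∂_1 − rank ∂_2 = (27 − 8) − 18 = 1, and ∂_2 has invariant factor 2 > 1, so H_1 = Z × Z/2.

H_1 = Z × Z/2.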